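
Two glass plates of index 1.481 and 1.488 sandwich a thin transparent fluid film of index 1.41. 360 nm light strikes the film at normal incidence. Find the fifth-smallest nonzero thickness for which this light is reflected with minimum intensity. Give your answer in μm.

Top surface (1.481 → 1.41): reflection off a lower-index medium gives no phase shift.
Ray reflecting at the bottom interface goes from n = 1.41 toward n = 1.488: a half-wave phase shift.
Net: one phase inversion between the two reflected rays.
With one net inversion, destructive interference in reflection requires 2 n t = m λ.
The fifth-smallest nonzero thickness corresponds to m = 5: t = m λ / (2 n) = 5.00 × 360 / (2 × 1.41) = 638 nm.

0.638 μm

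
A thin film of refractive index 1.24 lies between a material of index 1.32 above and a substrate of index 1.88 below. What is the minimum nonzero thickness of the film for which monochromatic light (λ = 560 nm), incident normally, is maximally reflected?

At the upper boundary (n = 1.32 to n = 1.24) the reflected ray undergoes no phase shift.
Bottom surface (1.24 → 1.88): reflection off a higher-index medium gives a half-wave phase shift.
The two reflections differ by half a wavelength.
So the condition for constructive reflection is 2 n t = (m + ½) λ.
Minimum at m = 0: t = λ / (4 n) = 560 / (4 × 1.24) = 113 nm.

113 nm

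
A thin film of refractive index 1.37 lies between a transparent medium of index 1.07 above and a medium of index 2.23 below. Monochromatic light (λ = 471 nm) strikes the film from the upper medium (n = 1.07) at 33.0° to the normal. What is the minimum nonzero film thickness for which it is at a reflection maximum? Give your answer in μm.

0.190 μm

Ray reflecting at the top interface goes from n = 1.07 toward n = 1.37: a half-wave phase shift.
At the lower boundary (n = 1.37 to n = 2.23) the reflected ray undergoes a half-wave phase shift.
Zero or two π shifts → no net half-wave offset.
With no net inversion, constructive interference in reflection requires 2 n t cos θ_r = m λ.
Snell's law: 1.07 sin 33.0° = 1.37 sin θ_r → sin θ_r = 0.425, cos θ_r = 0.905.
Minimum nonzero at m = 1: t = λ / (2 n cos θ_r) = 471 / (2 × 1.37 × 0.905) = 190 nm.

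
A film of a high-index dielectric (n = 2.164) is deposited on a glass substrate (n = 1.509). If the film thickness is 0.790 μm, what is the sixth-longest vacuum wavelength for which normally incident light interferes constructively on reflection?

Top surface (1.0 → 2.164): reflection off a higher-index medium gives a half-wave phase shift.
Ray reflecting at the bottom interface goes from n = 2.164 toward n = 1.509: no phase shift.
Net: one phase inversion between the two reflected rays.
With one net inversion, constructive interference in reflection requires 2 n t = (m + ½) λ.
λ = 2 n t / (m + ½). The sixth-longest wavelength is m = 5: λ = 2 × 2.164 × 790 / 5.50 = 622 nm.

622 nm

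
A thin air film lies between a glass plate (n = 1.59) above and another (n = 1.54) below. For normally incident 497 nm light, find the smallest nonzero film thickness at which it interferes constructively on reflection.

Top surface (1.59 → 1.0): reflection off a lower-index medium gives no phase shift.
At the lower boundary (n = 1.0 to n = 1.54) the reflected ray undergoes a half-wave phase shift.
Net: one phase inversion between the two reflected rays.
So the condition for constructive reflection is 2 n t = (m + ½) λ.
Minimum at m = 0: t = λ / (4 n) = 497 / (4 × 1.0) = 124 nm.

124 nm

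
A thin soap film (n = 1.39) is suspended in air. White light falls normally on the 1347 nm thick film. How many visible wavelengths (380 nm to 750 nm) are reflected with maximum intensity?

5

Top surface (1.0 → 1.39): reflection off a higher-index medium gives a half-wave phase shift.
Ray reflecting at the bottom interface goes from n = 1.39 toward n = 1.0: no phase shift.
Net: one phase inversion between the two reflected rays.
With one net inversion, constructive interference in reflection requires 2 n t = (m + ½) λ.
λ = 2 n t / (m + ½) = 3745 / (m + ½) nm.
m=4: 832 nm (IR); m=5: 681 nm (visible); m=6: 576 nm (visible); m=7: 499 nm (visible); m=8: 441 nm (visible); m=9: 394 nm (visible); m=10: 357 nm (UV).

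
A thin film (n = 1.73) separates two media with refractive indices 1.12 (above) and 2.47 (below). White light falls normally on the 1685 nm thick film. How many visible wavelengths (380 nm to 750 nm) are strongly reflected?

At the upper boundary (n = 1.12 to n = 1.73) the reflected ray undergoes a half-wave phase shift.
Bottom surface (1.73 → 2.47): reflection off a higher-index medium gives a half-wave phase shift.
Zero or two π shifts → no net half-wave offset.
For maximum reflection here: 2 n t = m λ.
λ = 2 n t / m = 5830 / m nm.
m=7: 833 nm (IR); m=8: 729 nm (visible); m=9: 648 nm (visible); m=10: 583 nm (visible); m=11: 530 nm (visible); m=12: 486 nm (visible); m=13: 448 nm (visible); m=14: 416 nm (visible); m=15: 389 nm (visible); m=16: 364 nm (UV).

8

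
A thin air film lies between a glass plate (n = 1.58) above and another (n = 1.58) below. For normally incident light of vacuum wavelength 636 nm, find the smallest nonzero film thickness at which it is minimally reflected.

Top surface (1.58 → 1.0): reflection off a lower-index medium gives no phase shift.
At the lower boundary (n = 1.0 to n = 1.58) the reflected ray undergoes a half-wave phase shift.
Exactly one π shift → a net half-wave offset.
So the condition for destructive reflection is 2 n t = m λ.
Minimum nonzero at m = 1: t = λ / (2 n) = 636 / (2 × 1.0) = 318 nm.

318 nm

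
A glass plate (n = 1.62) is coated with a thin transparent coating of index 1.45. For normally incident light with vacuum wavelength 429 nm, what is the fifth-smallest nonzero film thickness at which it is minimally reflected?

666 nm

At the upper boundary (n = 1.0 to n = 1.45) the reflected ray undergoes a half-wave phase shift.
Ray reflecting at the bottom interface goes from n = 1.45 toward n = 1.62: a half-wave phase shift.
The two reflections carry the same phase change, so no net offset.
With no net inversion, destructive interference in reflection requires 2 n t = (m + ½) λ.
The fifth-smallest nonzero thickness corresponds to m = 4: t = (m + ½) λ / (2 n) = 4.50 × 429 / (2 × 1.45) = 666 nm.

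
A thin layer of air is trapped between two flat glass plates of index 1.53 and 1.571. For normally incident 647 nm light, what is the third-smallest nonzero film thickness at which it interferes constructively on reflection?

809 nm

Ray reflecting at the top interface goes from n = 1.53 toward n = 1.0: no phase shift.
Bottom surface (1.0 → 1.571): reflection off a higher-index medium gives a half-wave phase shift.
The two reflections differ by half a wavelength.
With one net inversion, constructive interference in reflection requires 2 n t = (m + ½) λ.
The third-smallest nonzero thickness corresponds to m = 2: t = (m + ½) λ / (2 n) = 2.50 × 647 / (2 × 1.0) = 809 nm.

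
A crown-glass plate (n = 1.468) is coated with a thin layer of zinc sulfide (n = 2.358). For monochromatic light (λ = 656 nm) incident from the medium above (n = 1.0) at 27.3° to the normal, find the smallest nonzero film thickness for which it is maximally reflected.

At the upper boundary (n = 1.0 to n = 2.358) the reflected ray undergoes a half-wave phase shift.
Bottom surface (2.358 → 1.468): reflection off a lower-index medium gives no phase shift.
Net: one phase inversion between the two reflected rays.
So the condition for constructive reflection is 2 n t cos θ_r = (m + ½) λ.
Snell's law: 1.0 sin 27.3° = 2.358 sin θ_r → sin θ_r = 0.195, cos θ_r = 0.981.
Minimum at m = 0: t = λ / (4 n cos θ_r) = 656 / (4 × 2.358 × 0.981) = 70.9 nm.

70.9 nm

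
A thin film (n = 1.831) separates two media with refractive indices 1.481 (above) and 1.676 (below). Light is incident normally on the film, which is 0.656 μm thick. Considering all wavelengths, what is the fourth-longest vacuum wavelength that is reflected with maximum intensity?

Top surface (1.481 → 1.831): reflection off a higher-index medium gives a half-wave phase shift.
Bottom surface (1.831 → 1.676): reflection off a lower-index medium gives no phase shift.
The two reflections differ by half a wavelength.
So the condition for constructive reflection is 2 n t = (m + ½) λ.
λ = 2 n t / (m + ½). The fourth-longest wavelength is m = 3: λ = 2 × 1.831 × 656 / 3.50 = 686 nm.

686 nm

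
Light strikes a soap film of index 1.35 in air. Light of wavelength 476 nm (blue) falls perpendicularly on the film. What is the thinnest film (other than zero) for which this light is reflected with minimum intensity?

Top surface (1.0 → 1.35): reflection off a higher-index medium gives a half-wave phase shift.
Bottom surface (1.35 → 1.0): reflection off a lower-index medium gives no phase shift.
Net: one phase inversion between the two reflected rays.
For minimum reflection here: 2 n t = m λ.
Minimum nonzero at m = 1: t = λ / (2 n) = 476 / (2 × 1.35) = 176 nm.

176 nm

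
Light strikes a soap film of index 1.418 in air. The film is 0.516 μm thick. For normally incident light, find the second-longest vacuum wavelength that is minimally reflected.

Ray reflecting at the top interface goes from n = 1.0 toward n = 1.418: a half-wave phase shift.
Ray reflecting at the bottom interface goes from n = 1.418 toward n = 1.0: no phase shift.
Net: one phase inversion between the two reflected rays.
For minimum reflection here: 2 n t = m λ.
λ = 2 n t / m. The second-longest wavelength is m = 2: λ = 2 × 1.418 × 516 / 2.00 = 732 nm.

732 nm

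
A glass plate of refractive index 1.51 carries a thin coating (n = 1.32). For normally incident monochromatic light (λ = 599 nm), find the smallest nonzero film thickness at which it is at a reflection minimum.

113 nm

Ray reflecting at the top interface goes from n = 1.0 toward n = 1.32: a half-wave phase shift.
Bottom surface (1.32 → 1.51): reflection off a higher-index medium gives a half-wave phase shift.
Net: no relative phase inversion (both shifts match).
So the condition for destructive reflection is 2 n t = (m + ½) λ.
Minimum at m = 0: t = λ / (4 n) = 599 / (4 × 1.32) = 113 nm.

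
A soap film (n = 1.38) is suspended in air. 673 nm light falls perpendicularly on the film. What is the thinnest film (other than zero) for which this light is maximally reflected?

122 nm

Top surface (1.0 → 1.38): reflection off a higher-index medium gives a half-wave phase shift.
Bottom surface (1.38 → 1.0): reflection off a lower-index medium gives no phase shift.
Net: one phase inversion between the two reflected rays.
For bright reflection here: 2 n t = (m + ½) λ.
Minimum at m = 0: t = λ / (4 n) = 673 / (4 × 1.38) = 122 nm.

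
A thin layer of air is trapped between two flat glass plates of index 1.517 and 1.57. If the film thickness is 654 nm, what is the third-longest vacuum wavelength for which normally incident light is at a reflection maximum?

At the upper boundary (n = 1.517 to n = 1.0) the reflected ray undergoes no phase shift.
Bottom surface (1.0 → 1.57): reflection off a higher-index medium gives a half-wave phase shift.
Net: one phase inversion between the two reflected rays.
With one net inversion, constructive interference in reflection requires 2 n t = (m + ½) λ.
λ = 2 n t / (m + ½). The third-longest wavelength is m = 2: λ = 2 × 1.0 × 654 / 2.50 = 523 nm.

523 nm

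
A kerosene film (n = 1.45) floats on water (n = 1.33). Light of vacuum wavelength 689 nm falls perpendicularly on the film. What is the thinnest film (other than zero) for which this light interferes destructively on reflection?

238 nm

Top surface (1.0 → 1.45): reflection off a higher-index medium gives a half-wave phase shift.
Ray reflecting at the bottom interface goes from n = 1.45 toward n = 1.33: no phase shift.
The two reflections differ by half a wavelength.
With one net inversion, destructive interference in reflection requires 2 n t = m λ.
Minimum nonzero at m = 1: t = λ / (2 n) = 689 / (2 × 1.45) = 238 nm.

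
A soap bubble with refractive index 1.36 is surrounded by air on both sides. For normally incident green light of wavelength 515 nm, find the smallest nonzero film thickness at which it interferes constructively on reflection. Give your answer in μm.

0.0947 μm

Ray reflecting at the top interface goes from n = 1.0 toward n = 1.36: a half-wave phase shift.
Bottom surface (1.36 → 1.0): reflection off a lower-index medium gives no phase shift.
Net: one phase inversion between the two reflected rays.
So the condition for constructive reflection is 2 n t = (m + ½) λ.
Minimum at m = 0: t = λ / (4 n) = 515 / (4 × 1.36) = 94.7 nm.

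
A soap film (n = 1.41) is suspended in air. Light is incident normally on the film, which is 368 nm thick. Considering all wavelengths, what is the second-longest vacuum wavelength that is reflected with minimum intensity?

Ray reflecting at the top interface goes from n = 1.0 toward n = 1.41: a half-wave phase shift.
At the lower boundary (n = 1.41 to n = 1.0) the reflected ray undergoes no phase shift.
Net: one phase inversion between the two reflected rays.
So the condition for destructive reflection is 2 n t = m λ.
λ = 2 n t / m. The second-longest wavelength is m = 2: λ = 2 × 1.41 × 368 / 2.00 = 519 nm.

519 nm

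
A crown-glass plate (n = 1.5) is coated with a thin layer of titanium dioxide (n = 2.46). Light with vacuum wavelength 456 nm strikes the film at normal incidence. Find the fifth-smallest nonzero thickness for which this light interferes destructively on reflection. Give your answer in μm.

Ray reflecting at the top interface goes from n = 1.0 toward n = 2.46: a half-wave phase shift.
Ray reflecting at the bottom interface goes from n = 2.46 toward n = 1.5: no phase shift.
Exactly one π shift → a net half-wave offset.
For dark reflection here: 2 n t = m λ.
The fifth-smallest nonzero thickness corresponds to m = 5: t = m λ / (2 n) = 5.00 × 456 / (2 × 2.46) = 463 nm.

0.463 μm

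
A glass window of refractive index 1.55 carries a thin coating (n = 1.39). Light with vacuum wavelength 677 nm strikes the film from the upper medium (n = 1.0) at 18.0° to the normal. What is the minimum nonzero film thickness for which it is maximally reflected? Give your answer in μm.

0.250 μm

At the upper boundary (n = 1.0 to n = 1.39) the reflected ray undergoes a half-wave phase shift.
Ray reflecting at the bottom interface goes from n = 1.39 toward n = 1.55: a half-wave phase shift.
Zero or two π shifts → no net half-wave offset.
With no net inversion, constructive interference in reflection requires 2 n t cos θ_r = m λ.
Snell's law: 1.0 sin 18.0° = 1.39 sin θ_r → sin θ_r = 0.222, cos θ_r = 0.975.
Minimum nonzero at m = 1: t = λ / (2 n cos θ_r) = 677 / (2 × 1.39 × 0.975) = 250 nm.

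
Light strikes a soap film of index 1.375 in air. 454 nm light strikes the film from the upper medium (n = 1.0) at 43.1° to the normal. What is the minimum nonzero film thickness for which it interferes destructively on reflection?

190 nm

Top surface (1.0 → 1.375): reflection off a higher-index medium gives a half-wave phase shift.
Ray reflecting at the bottom interface goes from n = 1.375 toward n = 1.0: no phase shift.
The two reflections differ by half a wavelength.
With one net inversion, destructive interference in reflection requires 2 n t cos θ_r = m λ.
Snell's law: 1.0 sin 43.1° = 1.375 sin θ_r → sin θ_r = 0.497, cos θ_r = 0.868.
Minimum nonzero at m = 1: t = λ / (2 n cos θ_r) = 454 / (2 × 1.375 × 0.868) = 190 nm.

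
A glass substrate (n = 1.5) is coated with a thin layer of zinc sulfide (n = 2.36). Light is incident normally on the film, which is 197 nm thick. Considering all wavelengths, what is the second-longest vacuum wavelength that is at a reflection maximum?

Ray reflecting at the top interface goes from n = 1.0 toward n = 2.36: a half-wave phase shift.
At the lower boundary (n = 2.36 to n = 1.5) the reflected ray undergoes no phase shift.
Net: one phase inversion between the two reflected rays.
So the condition for constructive reflection is 2 n t = (m + ½) λ.
λ = 2 n t / (m + ½). The second-longest wavelength is m = 1: λ = 2 × 2.36 × 197 / 1.50 = 620 nm.

620 nm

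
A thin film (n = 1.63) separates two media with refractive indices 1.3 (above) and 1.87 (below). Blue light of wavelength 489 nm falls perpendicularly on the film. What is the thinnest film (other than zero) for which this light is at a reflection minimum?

Top surface (1.3 → 1.63): reflection off a higher-index medium gives a half-wave phase shift.
Ray reflecting at the bottom interface goes from n = 1.63 toward n = 1.87: a half-wave phase shift.
Net: no relative phase inversion (both shifts match).
So the condition for destructive reflection is 2 n t = (m + ½) λ.
Minimum at m = 0: t = λ / (4 n) = 489 / (4 × 1.63) = 75.0 nm.

75.0 nm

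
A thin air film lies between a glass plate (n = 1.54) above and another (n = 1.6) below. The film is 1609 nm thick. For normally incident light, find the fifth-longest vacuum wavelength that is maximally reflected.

At the upper boundary (n = 1.54 to n = 1.0) the reflected ray undergoes no phase shift.
Bottom surface (1.0 → 1.6): reflection off a higher-index medium gives a half-wave phase shift.
The two reflections differ by half a wavelength.
With one net inversion, constructive interference in reflection requires 2 n t = (m + ½) λ.
λ = 2 n t / (m + ½). The fifth-longest wavelength is m = 4: λ = 2 × 1.0 × 1609 / 4.50 = 715 nm.

715 nm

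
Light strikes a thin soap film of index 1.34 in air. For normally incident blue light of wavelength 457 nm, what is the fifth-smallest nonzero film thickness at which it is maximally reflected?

Top surface (1.0 → 1.34): reflection off a higher-index medium gives a half-wave phase shift.
At the lower boundary (n = 1.34 to n = 1.0) the reflected ray undergoes no phase shift.
Net: one phase inversion between the two reflected rays.
With one net inversion, constructive interference in reflection requires 2 n t = (m + ½) λ.
The fifth-smallest nonzero thickness corresponds to m = 4: t = (m + ½) λ / (2 n) = 4.50 × 457 / (2 × 1.34) = 767 nm.

767 nm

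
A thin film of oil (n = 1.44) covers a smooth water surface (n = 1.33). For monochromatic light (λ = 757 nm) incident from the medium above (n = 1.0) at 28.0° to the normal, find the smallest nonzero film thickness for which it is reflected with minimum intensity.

At the upper boundary (n = 1.0 to n = 1.44) the reflected ray undergoes a half-wave phase shift.
Ray reflecting at the bottom interface goes from n = 1.44 toward n = 1.33: no phase shift.
Net: one phase inversion between the two reflected rays.
With one net inversion, destructive interference in reflection requires 2 n t cos θ_r = m λ.
Snell's law: 1.0 sin 28.0° = 1.44 sin θ_r → sin θ_r = 0.326, cos θ_r = 0.945.
Minimum nonzero at m = 1: t = λ / (2 n cos θ_r) = 757 / (2 × 1.44 × 0.945) = 278 nm.

278 nm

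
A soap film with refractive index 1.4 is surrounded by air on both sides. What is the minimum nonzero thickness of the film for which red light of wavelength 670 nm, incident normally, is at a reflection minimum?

239 nm

Top surface (1.0 → 1.4): reflection off a higher-index medium gives a half-wave phase shift.
At the lower boundary (n = 1.4 to n = 1.0) the reflected ray undergoes no phase shift.
Net: one phase inversion between the two reflected rays.
With one net inversion, destructive interference in reflection requires 2 n t = m λ.
Minimum nonzero at m = 1: t = λ / (2 n) = 670 / (2 × 1.4) = 239 nm.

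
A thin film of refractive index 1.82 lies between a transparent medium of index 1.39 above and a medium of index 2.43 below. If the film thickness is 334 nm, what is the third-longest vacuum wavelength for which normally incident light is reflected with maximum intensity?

405 nm

At the upper boundary (n = 1.39 to n = 1.82) the reflected ray undergoes a half-wave phase shift.
Bottom surface (1.82 → 2.43): reflection off a higher-index medium gives a half-wave phase shift.
The two reflections carry the same phase change, so no net offset.
For maximum reflection here: 2 n t = m λ.
λ = 2 n t / m. The third-longest wavelength is m = 3: λ = 2 × 1.82 × 334 / 3.00 = 405 nm.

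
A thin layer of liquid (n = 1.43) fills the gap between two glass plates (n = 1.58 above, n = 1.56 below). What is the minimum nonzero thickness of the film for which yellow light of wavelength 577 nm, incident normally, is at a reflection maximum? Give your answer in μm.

0.101 μm

At the upper boundary (n = 1.58 to n = 1.43) the reflected ray undergoes no phase shift.
At the lower boundary (n = 1.43 to n = 1.56) the reflected ray undergoes a half-wave phase shift.
Net: one phase inversion between the two reflected rays.
For bright reflection here: 2 n t = (m + ½) λ.
Minimum at m = 0: t = λ / (4 n) = 577 / (4 × 1.43) = 101 nm.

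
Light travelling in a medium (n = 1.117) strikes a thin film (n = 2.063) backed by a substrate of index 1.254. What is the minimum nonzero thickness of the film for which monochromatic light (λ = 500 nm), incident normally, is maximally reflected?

60.6 nm

Ray reflecting at the top interface goes from n = 1.117 toward n = 2.063: a half-wave phase shift.
At the lower boundary (n = 2.063 to n = 1.254) the reflected ray undergoes no phase shift.
Net: one phase inversion between the two reflected rays.
For strong reflection here: 2 n t = (m + ½) λ.
Minimum at m = 0: t = λ / (4 n) = 500 / (4 × 2.063) = 60.6 nm.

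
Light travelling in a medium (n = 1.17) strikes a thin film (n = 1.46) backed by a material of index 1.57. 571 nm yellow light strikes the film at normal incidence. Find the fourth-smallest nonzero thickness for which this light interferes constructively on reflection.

Top surface (1.17 → 1.46): reflection off a higher-index medium gives a half-wave phase shift.
Bottom surface (1.46 → 1.57): reflection off a higher-index medium gives a half-wave phase shift.
Net: no relative phase inversion (both shifts match).
With no net inversion, constructive interference in reflection requires 2 n t = m λ.
The fourth-smallest nonzero thickness corresponds to m = 4: t = m λ / (2 n) = 4.00 × 571 / (2 × 1.46) = 782 nm.

782 nm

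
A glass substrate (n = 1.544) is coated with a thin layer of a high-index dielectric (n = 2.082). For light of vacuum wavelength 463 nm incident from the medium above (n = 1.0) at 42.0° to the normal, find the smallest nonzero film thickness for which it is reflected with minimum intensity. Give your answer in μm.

Ray reflecting at the top interface goes from n = 1.0 toward n = 2.082: a half-wave phase shift.
At the lower boundary (n = 2.082 to n = 1.544) the reflected ray undergoes no phase shift.
Net: one phase inversion between the two reflected rays.
So the condition for destructive reflection is 2 n t cos θ_r = m λ.
Snell's law: 1.0 sin 42.0° = 2.082 sin θ_r → sin θ_r = 0.321, cos θ_r = 0.947.
Minimum nonzero at m = 1: t = λ / (2 n cos θ_r) = 463 / (2 × 2.082 × 0.947) = 117 nm.

0.117 μm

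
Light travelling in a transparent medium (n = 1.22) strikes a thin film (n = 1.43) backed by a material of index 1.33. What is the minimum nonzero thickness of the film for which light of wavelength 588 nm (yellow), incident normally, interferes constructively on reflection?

At the upper boundary (n = 1.22 to n = 1.43) the reflected ray undergoes a half-wave phase shift.
At the lower boundary (n = 1.43 to n = 1.33) the reflected ray undergoes no phase shift.
Exactly one π shift → a net half-wave offset.
For maximum reflection here: 2 n t = (m + ½) λ.
Minimum at m = 0: t = λ / (4 n) = 588 / (4 × 1.43) = 103 nm.

103 nm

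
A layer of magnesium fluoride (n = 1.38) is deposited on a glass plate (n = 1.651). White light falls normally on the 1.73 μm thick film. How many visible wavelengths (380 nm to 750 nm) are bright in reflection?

Top surface (1.0 → 1.38): reflection off a higher-index medium gives a half-wave phase shift.
At the lower boundary (n = 1.38 to n = 1.651) the reflected ray undergoes a half-wave phase shift.
Zero or two π shifts → no net half-wave offset.
So the condition for constructive reflection is 2 n t = m λ.
λ = 2 n t / m = 4775 / m nm.
m=6: 796 nm (IR); m=7: 682 nm (visible); m=8: 597 nm (visible); m=9: 531 nm (visible); m=10: 477 nm (visible); m=11: 434 nm (visible); m=12: 398 nm (visible); m=13: 367 nm (UV).

6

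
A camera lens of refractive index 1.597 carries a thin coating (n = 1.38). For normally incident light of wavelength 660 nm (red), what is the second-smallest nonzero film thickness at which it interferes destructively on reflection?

Top surface (1.0 → 1.38): reflection off a higher-index medium gives a half-wave phase shift.
Ray reflecting at the bottom interface goes from n = 1.38 toward n = 1.597: a half-wave phase shift.
Zero or two π shifts → no net half-wave offset.
So the condition for destructive reflection is 2 n t = (m + ½) λ.
The second-smallest nonzero thickness corresponds to m = 1: t = (m + ½) λ / (2 n) = 1.50 × 660 / (2 × 1.38) = 359 nm.

359 nm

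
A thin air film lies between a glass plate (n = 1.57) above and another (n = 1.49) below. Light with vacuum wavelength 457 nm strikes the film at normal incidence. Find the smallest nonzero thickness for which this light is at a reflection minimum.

229 nm

Top surface (1.57 → 1.0): reflection off a lower-index medium gives no phase shift.
At the lower boundary (n = 1.0 to n = 1.49) the reflected ray undergoes a half-wave phase shift.
Exactly one π shift → a net half-wave offset.
With one net inversion, destructive interference in reflection requires 2 n t = m λ.
The smallest nonzero thickness corresponds to m = 1: t = m λ / (2 n) = 1.00 × 457 / (2 × 1.0) = 229 nm.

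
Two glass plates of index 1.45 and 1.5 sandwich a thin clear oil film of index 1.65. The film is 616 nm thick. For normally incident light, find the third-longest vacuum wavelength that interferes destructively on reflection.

Top surface (1.45 → 1.65): reflection off a higher-index medium gives a half-wave phase shift.
Ray reflecting at the bottom interface goes from n = 1.65 toward n = 1.5: no phase shift.
The two reflections differ by half a wavelength.
So the condition for destructive reflection is 2 n t = m λ.
λ = 2 n t / m. The third-longest wavelength is m = 3: λ = 2 × 1.65 × 616 / 3.00 = 678 nm.

678 nm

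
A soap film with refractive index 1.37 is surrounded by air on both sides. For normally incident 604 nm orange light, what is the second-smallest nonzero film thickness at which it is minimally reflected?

441 nm

At the upper boundary (n = 1.0 to n = 1.37) the reflected ray undergoes a half-wave phase shift.
Ray reflecting at the bottom interface goes from n = 1.37 toward n = 1.0: no phase shift.
Net: one phase inversion between the two reflected rays.
So the condition for destructive reflection is 2 n t = m λ.
The second-smallest nonzero thickness corresponds to m = 2: t = m λ / (2 n) = 2.00 × 604 / (2 × 1.37) = 441 nm.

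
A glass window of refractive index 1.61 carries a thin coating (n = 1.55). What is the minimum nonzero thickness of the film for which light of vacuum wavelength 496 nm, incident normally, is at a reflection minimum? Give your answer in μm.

At the upper boundary (n = 1.0 to n = 1.55) the reflected ray undergoes a half-wave phase shift.
Bottom surface (1.55 → 1.61): reflection off a higher-index medium gives a half-wave phase shift.
Net: no relative phase inversion (both shifts match).
So the condition for destructive reflection is 2 n t = (m + ½) λ.
Minimum at m = 0: t = λ / (4 n) = 496 / (4 × 1.55) = 80.0 nm.

0.0800 μm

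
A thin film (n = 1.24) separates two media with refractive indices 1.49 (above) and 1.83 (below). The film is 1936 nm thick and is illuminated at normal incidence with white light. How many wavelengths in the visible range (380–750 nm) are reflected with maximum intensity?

Ray reflecting at the top interface goes from n = 1.49 toward n = 1.24: no phase shift.
Bottom surface (1.24 → 1.83): reflection off a higher-index medium gives a half-wave phase shift.
Net: one phase inversion between the two reflected rays.
For maximum reflection here: 2 n t = (m + ½) λ.
λ = 2 n t / (m + ½) = 4801 / (m + ½) nm.
m=5: 873 nm (IR); m=6: 739 nm (visible); m=7: 640 nm (visible); m=8: 565 nm (visible); m=9: 505 nm (visible); m=10: 457 nm (visible); m=11: 418 nm (visible); m=12: 384 nm (visible); m=13: 356 nm (UV).

7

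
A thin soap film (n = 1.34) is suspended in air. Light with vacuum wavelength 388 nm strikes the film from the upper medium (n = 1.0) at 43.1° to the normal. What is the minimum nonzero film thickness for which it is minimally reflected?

168 nm

At the upper boundary (n = 1.0 to n = 1.34) the reflected ray undergoes a half-wave phase shift.
Bottom surface (1.34 → 1.0): reflection off a lower-index medium gives no phase shift.
The two reflections differ by half a wavelength.
So the condition for destructive reflection is 2 n t cos θ_r = m λ.
Snell's law: 1.0 sin 43.1° = 1.34 sin θ_r → sin θ_r = 0.510, cos θ_r = 0.860.
Minimum nonzero at m = 1: t = λ / (2 n cos θ_r) = 388 / (2 × 1.34 × 0.860) = 168 nm.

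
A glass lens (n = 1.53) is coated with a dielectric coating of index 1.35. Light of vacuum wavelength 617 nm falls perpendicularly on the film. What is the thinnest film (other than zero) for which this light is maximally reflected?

229 nm

Top surface (1.0 → 1.35): reflection off a higher-index medium gives a half-wave phase shift.
At the lower boundary (n = 1.35 to n = 1.53) the reflected ray undergoes a half-wave phase shift.
The two reflections carry the same phase change, so no net offset.
For strong reflection here: 2 n t = m λ.
Minimum nonzero at m = 1: t = λ / (2 n) = 617 / (2 × 1.35) = 229 nm.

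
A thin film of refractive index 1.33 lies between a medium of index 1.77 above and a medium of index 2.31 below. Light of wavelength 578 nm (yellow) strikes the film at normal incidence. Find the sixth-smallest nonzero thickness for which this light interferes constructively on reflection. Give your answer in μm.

Ray reflecting at the top interface goes from n = 1.77 toward n = 1.33: no phase shift.
Bottom surface (1.33 → 2.31): reflection off a higher-index medium gives a half-wave phase shift.
The two reflections differ by half a wavelength.
So the condition for constructive reflection is 2 n t = (m + ½) λ.
The sixth-smallest nonzero thickness corresponds to m = 5: t = (m + ½) λ / (2 n) = 5.50 × 578 / (2 × 1.33) = 1195 nm.

1.20 μm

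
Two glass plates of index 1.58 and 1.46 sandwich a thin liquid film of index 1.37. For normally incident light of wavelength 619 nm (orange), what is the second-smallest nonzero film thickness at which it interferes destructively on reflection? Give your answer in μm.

0.452 μm

Ray reflecting at the top interface goes from n = 1.58 toward n = 1.37: no phase shift.
At the lower boundary (n = 1.37 to n = 1.46) the reflected ray undergoes a half-wave phase shift.
The two reflections differ by half a wavelength.
So the condition for destructive reflection is 2 n t = m λ.
The second-smallest nonzero thickness corresponds to m = 2: t = m λ / (2 n) = 2.00 × 619 / (2 × 1.37) = 452 nm.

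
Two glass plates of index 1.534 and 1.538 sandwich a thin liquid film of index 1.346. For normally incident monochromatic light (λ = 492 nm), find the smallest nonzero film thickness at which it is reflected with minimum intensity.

Ray reflecting at the top interface goes from n = 1.534 toward n = 1.346: no phase shift.
Ray reflecting at the bottom interface goes from n = 1.346 toward n = 1.538: a half-wave phase shift.
The two reflections differ by half a wavelength.
With one net inversion, destructive interference in reflection requires 2 n t = m λ.
Minimum nonzero at m = 1: t = λ / (2 n) = 492 / (2 × 1.346) = 183 nm.

183 nm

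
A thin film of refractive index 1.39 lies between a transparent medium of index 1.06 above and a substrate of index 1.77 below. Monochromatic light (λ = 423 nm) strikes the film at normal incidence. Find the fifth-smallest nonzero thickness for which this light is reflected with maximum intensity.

Ray reflecting at the top interface goes from n = 1.06 toward n = 1.39: a half-wave phase shift.
Ray reflecting at the bottom interface goes from n = 1.39 toward n = 1.77: a half-wave phase shift.
Net: no relative phase inversion (both shifts match).
So the condition for constructive reflection is 2 n t = m λ.
The fifth-smallest nonzero thickness corresponds to m = 5: t = m λ / (2 n) = 5.00 × 423 / (2 × 1.39) = 761 nm.

761 nm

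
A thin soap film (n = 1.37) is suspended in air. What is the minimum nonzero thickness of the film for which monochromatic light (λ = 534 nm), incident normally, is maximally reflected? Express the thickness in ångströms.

974 Å

Ray reflecting at the top interface goes from n = 1.0 toward n = 1.37: a half-wave phase shift.
Bottom surface (1.37 → 1.0): reflection off a lower-index medium gives no phase shift.
Exactly one π shift → a net half-wave offset.
For maximum reflection here: 2 n t = (m + ½) λ.
Minimum at m = 0: t = λ / (4 n) = 534 / (4 × 1.37) = 97.4 nm.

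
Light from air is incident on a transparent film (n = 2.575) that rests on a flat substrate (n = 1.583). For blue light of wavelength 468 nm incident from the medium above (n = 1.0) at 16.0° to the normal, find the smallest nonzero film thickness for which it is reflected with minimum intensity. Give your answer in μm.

0.0914 μm

At the upper boundary (n = 1.0 to n = 2.575) the reflected ray undergoes a half-wave phase shift.
Bottom surface (2.575 → 1.583): reflection off a lower-index medium gives no phase shift.
The two reflections differ by half a wavelength.
So the condition for destructive reflection is 2 n t cos θ_r = m λ.
Snell's law: 1.0 sin 16.0° = 2.575 sin θ_r → sin θ_r = 0.107, cos θ_r = 0.994.
Minimum nonzero at m = 1: t = λ / (2 n cos θ_r) = 468 / (2 × 2.575 × 0.994) = 91.4 nm.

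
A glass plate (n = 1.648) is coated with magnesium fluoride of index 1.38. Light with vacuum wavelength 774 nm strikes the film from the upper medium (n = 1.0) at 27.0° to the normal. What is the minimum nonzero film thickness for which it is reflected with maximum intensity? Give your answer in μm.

Ray reflecting at the top interface goes from n = 1.0 toward n = 1.38: a half-wave phase shift.
Ray reflecting at the bottom interface goes from n = 1.38 toward n = 1.648: a half-wave phase shift.
Zero or two π shifts → no net half-wave offset.
With no net inversion, constructive interference in reflection requires 2 n t cos θ_r = m λ.
Snell's law: 1.0 sin 27.0° = 1.38 sin θ_r → sin θ_r = 0.329, cos θ_r = 0.944.
Minimum nonzero at m = 1: t = λ / (2 n cos θ_r) = 774 / (2 × 1.38 × 0.944) = 297 nm.

0.297 μm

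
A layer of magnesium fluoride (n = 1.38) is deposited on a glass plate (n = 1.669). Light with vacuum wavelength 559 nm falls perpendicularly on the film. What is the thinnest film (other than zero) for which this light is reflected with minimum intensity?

Ray reflecting at the top interface goes from n = 1.0 toward n = 1.38: a half-wave phase shift.
Bottom surface (1.38 → 1.669): reflection off a higher-index medium gives a half-wave phase shift.
Net: no relative phase inversion (both shifts match).
For dark reflection here: 2 n t = (m + ½) λ.
Minimum at m = 0: t = λ / (4 n) = 559 / (4 × 1.38) = 101 nm.

101 nm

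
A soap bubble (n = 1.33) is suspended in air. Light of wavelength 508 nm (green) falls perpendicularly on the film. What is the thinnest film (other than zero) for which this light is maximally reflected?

At the upper boundary (n = 1.0 to n = 1.33) the reflected ray undergoes a half-wave phase shift.
Bottom surface (1.33 → 1.0): reflection off a lower-index medium gives no phase shift.
Net: one phase inversion between the two reflected rays.
With one net inversion, constructive interference in reflection requires 2 n t = (m + ½) λ.
Minimum at m = 0: t = λ / (4 n) = 508 / (4 × 1.33) = 95.5 nm.

95.5 nm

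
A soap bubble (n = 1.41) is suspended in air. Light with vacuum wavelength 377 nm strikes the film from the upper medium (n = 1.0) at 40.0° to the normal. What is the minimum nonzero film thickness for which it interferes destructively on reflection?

150 nm

Ray reflecting at the top interface goes from n = 1.0 toward n = 1.41: a half-wave phase shift.
Bottom surface (1.41 → 1.0): reflection off a lower-index medium gives no phase shift.
Net: one phase inversion between the two reflected rays.
With one net inversion, destructive interference in reflection requires 2 n t cos θ_r = m λ.
Snell's law: 1.0 sin 40.0° = 1.41 sin θ_r → sin θ_r = 0.456, cos θ_r = 0.890.
Minimum nonzero at m = 1: t = λ / (2 n cos θ_r) = 377 / (2 × 1.41 × 0.890) = 150 nm.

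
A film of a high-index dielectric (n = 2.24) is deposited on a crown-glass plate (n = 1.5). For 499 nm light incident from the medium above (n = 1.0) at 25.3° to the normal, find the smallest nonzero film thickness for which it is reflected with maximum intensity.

Top surface (1.0 → 2.24): reflection off a higher-index medium gives a half-wave phase shift.
Ray reflecting at the bottom interface goes from n = 2.24 toward n = 1.5: no phase shift.
Exactly one π shift → a net half-wave offset.
With one net inversion, constructive interference in reflection requires 2 n t cos θ_r = (m + ½) λ.
Snell's law: 1.0 sin 25.3° = 2.24 sin θ_r → sin θ_r = 0.191, cos θ_r = 0.982.
Minimum at m = 0: t = λ / (4 n cos θ_r) = 499 / (4 × 2.24 × 0.982) = 56.7 nm.

56.7 nm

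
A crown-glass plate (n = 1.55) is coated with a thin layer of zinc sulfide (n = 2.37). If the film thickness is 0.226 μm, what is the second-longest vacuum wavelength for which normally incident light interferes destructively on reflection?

536 nm

Top surface (1.0 → 2.37): reflection off a higher-index medium gives a half-wave phase shift.
At the lower boundary (n = 2.37 to n = 1.55) the reflected ray undergoes no phase shift.
Net: one phase inversion between the two reflected rays.
With one net inversion, destructive interference in reflection requires 2 n t = m λ.
λ = 2 n t / m. The second-longest wavelength is m = 2: λ = 2 × 2.37 × 226 / 2.00 = 536 nm.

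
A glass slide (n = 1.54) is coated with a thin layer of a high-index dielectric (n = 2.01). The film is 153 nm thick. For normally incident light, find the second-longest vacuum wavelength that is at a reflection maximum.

Top surface (1.0 → 2.01): reflection off a higher-index medium gives a half-wave phase shift.
Bottom surface (2.01 → 1.54): reflection off a lower-index medium gives no phase shift.
Exactly one π shift → a net half-wave offset.
With one net inversion, constructive interference in reflection requires 2 n t = (m + ½) λ.
λ = 2 n t / (m + ½). The second-longest wavelength is m = 1: λ = 2 × 2.01 × 153 / 1.50 = 410 nm.

410 nm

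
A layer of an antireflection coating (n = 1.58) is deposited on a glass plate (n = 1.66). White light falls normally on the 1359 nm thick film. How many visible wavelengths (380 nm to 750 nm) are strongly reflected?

6

At the upper boundary (n = 1.0 to n = 1.58) the reflected ray undergoes a half-wave phase shift.
Bottom surface (1.58 → 1.66): reflection off a higher-index medium gives a half-wave phase shift.
The two reflections carry the same phase change, so no net offset.
For strong reflection here: 2 n t = m λ.
λ = 2 n t / m = 4294 / m nm.
m=5: 859 nm (IR); m=6: 716 nm (visible); m=7: 613 nm (visible); m=8: 537 nm (visible); m=9: 477 nm (visible); m=10: 429 nm (visible); m=11: 390 nm (visible); m=12: 358 nm (UV).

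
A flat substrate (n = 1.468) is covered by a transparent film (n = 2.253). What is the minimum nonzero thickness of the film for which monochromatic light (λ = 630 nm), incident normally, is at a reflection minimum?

140 nm

At the upper boundary (n = 1.0 to n = 2.253) the reflected ray undergoes a half-wave phase shift.
Bottom surface (2.253 → 1.468): reflection off a lower-index medium gives no phase shift.
Net: one phase inversion between the two reflected rays.
So the condition for destructive reflection is 2 n t = m λ.
Minimum nonzero at m = 1: t = λ / (2 n) = 630 / (2 × 2.253) = 140 nm.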